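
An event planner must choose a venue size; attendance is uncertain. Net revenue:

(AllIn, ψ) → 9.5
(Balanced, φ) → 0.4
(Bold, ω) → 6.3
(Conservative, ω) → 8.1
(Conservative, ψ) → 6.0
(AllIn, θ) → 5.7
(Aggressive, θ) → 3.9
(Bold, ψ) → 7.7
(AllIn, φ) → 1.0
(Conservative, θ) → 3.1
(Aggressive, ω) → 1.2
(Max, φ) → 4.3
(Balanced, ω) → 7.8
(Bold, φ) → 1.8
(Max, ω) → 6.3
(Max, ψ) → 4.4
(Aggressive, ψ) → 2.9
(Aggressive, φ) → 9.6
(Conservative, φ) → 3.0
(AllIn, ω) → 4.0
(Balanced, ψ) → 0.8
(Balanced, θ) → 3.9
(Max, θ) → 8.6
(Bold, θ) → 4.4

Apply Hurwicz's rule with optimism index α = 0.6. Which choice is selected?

Conservative: 0.6·8.1 + 0.4·3.0 = 6.06
Balanced: 0.6·7.8 + 0.4·0.4 = 4.84
Aggressive: 0.6·9.6 + 0.4·1.2 = 6.24
Bold: 0.6·7.7 + 0.4·1.8 = 5.34
AllIn: 0.6·9.5 + 0.4·1.0 = 6.1
Max: 0.6·8.6 + 0.4·4.3 = 6.88
Highest Hurwicz score = 6.88 → Max.

Max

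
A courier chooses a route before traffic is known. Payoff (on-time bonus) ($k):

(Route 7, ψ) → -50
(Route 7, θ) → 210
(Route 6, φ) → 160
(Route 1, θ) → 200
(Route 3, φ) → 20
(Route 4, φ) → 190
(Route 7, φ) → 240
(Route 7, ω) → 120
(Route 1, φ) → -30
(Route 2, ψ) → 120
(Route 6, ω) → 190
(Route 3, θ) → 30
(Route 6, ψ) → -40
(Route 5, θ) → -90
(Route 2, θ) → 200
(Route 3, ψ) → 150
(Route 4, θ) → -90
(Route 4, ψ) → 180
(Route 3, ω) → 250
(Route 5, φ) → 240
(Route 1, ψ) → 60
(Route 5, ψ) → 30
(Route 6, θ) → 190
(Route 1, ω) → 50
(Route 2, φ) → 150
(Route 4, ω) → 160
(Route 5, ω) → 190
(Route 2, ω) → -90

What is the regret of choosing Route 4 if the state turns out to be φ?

50

Best payoff under φ is 240.
Regret = 240 − 190 = 50.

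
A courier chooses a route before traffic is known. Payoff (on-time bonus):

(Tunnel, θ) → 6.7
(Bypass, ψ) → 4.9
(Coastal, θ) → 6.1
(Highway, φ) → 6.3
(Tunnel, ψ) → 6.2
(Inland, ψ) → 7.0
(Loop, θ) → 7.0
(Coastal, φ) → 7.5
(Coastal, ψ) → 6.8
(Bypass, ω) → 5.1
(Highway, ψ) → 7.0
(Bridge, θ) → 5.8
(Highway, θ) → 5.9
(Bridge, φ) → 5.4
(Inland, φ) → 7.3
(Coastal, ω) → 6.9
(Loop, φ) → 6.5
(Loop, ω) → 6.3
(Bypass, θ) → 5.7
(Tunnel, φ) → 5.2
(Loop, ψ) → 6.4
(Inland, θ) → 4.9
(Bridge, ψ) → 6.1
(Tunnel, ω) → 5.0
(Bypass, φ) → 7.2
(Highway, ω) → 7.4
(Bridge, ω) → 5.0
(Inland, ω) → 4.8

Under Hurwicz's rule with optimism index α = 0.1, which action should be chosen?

Loop

Coastal: 0.1·7.5 + 0.9·6.1 = 6.24
Highway: 0.1·7.4 + 0.9·5.9 = 6.05
Inland: 0.1·7.3 + 0.9·4.8 = 5.05
Bridge: 0.1·6.1 + 0.9·5.0 = 5.11
Tunnel: 0.1·6.7 + 0.9·5.0 = 5.17
Loop: 0.1·7.0 + 0.9·6.3 = 6.37
Bypass: 0.1·7.2 + 0.9·4.9 = 5.13
Highest Hurwicz score = 6.37 → Loop.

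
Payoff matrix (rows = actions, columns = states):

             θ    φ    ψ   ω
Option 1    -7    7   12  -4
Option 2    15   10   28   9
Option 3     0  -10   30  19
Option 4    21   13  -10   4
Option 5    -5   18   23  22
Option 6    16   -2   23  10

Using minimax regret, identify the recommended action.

Column bests: θ=21, φ=18, ψ=30, ω=22.
Option 1 regrets: 28, 11, 18, 26 → max 28
Option 2 regrets: 6, 8, 2, 13 → max 13
Option 3 regrets: 21, 28, 0, 3 → max 28
Option 4 regrets: 0, 5, 40, 18 → max 40
Option 5 regrets: 26, 0, 7, 0 → max 26
Option 6 regrets: 5, 20, 7, 12 → max 20
Smallest max regret = 13 → Option 2.

Option 2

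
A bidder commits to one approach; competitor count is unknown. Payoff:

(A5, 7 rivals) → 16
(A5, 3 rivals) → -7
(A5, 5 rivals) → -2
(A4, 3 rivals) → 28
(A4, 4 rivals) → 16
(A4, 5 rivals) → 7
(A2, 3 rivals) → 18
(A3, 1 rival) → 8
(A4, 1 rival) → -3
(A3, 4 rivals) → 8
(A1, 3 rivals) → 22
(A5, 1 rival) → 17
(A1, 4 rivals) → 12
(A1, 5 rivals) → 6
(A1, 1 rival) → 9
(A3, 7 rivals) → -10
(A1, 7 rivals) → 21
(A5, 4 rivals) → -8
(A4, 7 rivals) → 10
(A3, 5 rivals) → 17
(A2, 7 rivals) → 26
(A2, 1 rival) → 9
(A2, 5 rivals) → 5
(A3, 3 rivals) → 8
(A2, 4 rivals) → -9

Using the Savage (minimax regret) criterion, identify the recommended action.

Column bests: 1 rival=17, 3 rivals=28, 4 rivals=16, 5 rivals=17, 7 rivals=26.
A1 regrets: 8, 6, 4, 11, 5 → max 11
A2 regrets: 8, 10, 25, 12, 0 → max 25
A3 regrets: 9, 20, 8, 0, 36 → max 36
A4 regrets: 20, 0, 0, 10, 16 → max 20
A5 regrets: 0, 35, 24, 19, 10 → max 35
Smallest max regret = 11 → A1.

A1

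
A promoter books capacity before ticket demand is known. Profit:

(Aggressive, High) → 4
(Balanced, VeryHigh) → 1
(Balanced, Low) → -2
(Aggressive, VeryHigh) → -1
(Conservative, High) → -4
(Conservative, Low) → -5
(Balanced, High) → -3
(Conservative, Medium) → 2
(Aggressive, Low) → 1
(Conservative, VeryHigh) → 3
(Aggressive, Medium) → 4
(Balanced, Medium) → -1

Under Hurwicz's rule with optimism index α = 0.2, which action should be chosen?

Conservative: 0.2·3 + 0.8·(-5) = -3.4
Balanced: 0.2·1 + 0.8·(-3) = -2.2
Aggressive: 0.2·4 + 0.8·(-1) = 0
Highest Hurwicz score = 0 → Aggressive.

Aggressive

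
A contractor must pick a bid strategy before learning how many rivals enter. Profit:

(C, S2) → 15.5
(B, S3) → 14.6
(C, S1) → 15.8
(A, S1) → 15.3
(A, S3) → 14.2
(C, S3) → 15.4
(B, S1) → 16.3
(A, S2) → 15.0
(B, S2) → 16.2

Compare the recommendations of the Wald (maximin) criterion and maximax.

Row minima: A=14.2, B=14.6, C=15.4
Best worst-case = 15.4 → C.
Row maxima: A=15.3, B=16.3, C=15.8
Best best-case = 16.3 → B.

maximin → C; maximax → B (disagree)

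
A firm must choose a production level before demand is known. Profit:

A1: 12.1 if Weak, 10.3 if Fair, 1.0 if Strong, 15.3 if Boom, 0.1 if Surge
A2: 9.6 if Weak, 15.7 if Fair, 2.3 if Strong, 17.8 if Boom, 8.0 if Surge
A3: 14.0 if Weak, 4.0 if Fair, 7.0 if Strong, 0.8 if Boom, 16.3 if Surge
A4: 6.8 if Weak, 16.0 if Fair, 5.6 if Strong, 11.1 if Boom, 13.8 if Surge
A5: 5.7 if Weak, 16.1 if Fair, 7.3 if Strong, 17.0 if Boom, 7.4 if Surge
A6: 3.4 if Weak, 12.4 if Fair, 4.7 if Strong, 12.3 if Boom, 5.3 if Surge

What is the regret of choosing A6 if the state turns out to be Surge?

11.0

Best payoff under Surge is 16.3.
Regret = 16.3 − 5.3 = 11.0.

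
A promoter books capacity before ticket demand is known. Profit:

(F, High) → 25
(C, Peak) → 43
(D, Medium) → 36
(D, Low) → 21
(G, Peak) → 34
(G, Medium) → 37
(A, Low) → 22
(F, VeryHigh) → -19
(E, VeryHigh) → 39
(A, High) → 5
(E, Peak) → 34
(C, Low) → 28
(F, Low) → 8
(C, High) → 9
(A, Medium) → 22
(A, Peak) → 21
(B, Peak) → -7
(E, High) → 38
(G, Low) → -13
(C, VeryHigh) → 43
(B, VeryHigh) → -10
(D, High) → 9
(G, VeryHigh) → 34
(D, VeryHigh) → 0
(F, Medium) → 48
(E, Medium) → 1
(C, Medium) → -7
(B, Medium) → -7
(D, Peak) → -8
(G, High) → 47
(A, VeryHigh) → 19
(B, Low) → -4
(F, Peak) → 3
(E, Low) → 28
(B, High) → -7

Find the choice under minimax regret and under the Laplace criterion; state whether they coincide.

minimax regret → G; laplace → E (disagree)

Column bests: Low=28, Medium=48, High=47, VeryHigh=43, Peak=43.
A regrets: 6, 26, 42, 24, 22 → max 42
B regrets: 32, 55, 54, 53, 50 → max 55
C regrets: 0, 55, 38, 0, 0 → max 55
D regrets: 7, 12, 38, 43, 51 → max 51
E regrets: 0, 47, 9, 4, 9 → max 47
F regrets: 20, 0, 22, 62, 40 → max 62
G regrets: 41, 11, 0, 9, 9 → max 41
Smallest max regret = 41 → G.
Row averages: A=17.8, B=-7, C=23.2, D=11.6, E=28, F=13, G=27.8
Highest average = 28 → E.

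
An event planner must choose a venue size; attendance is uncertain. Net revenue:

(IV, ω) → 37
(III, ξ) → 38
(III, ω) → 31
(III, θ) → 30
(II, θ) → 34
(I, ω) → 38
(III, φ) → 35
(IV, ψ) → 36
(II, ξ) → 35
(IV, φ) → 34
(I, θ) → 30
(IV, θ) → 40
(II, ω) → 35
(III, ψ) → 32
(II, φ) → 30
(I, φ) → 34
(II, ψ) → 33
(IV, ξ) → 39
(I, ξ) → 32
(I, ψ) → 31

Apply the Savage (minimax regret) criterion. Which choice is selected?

IV

Column bests: θ=40, φ=35, ψ=36, ω=38, ξ=39.
I regrets: 10, 1, 5, 0, 7 → max 10
II regrets: 6, 5, 3, 3, 4 → max 6
III regrets: 10, 0, 4, 7, 1 → max 10
IV regrets: 0, 1, 0, 1, 0 → max 1
Smallest max regret = 1 → IV.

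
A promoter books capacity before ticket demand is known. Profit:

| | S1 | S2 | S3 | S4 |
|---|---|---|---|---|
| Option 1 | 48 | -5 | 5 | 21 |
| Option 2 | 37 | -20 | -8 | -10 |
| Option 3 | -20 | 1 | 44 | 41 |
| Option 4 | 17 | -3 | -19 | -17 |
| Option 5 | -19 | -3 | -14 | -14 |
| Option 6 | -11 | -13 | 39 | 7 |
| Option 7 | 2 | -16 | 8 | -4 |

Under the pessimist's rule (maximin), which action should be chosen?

Row minima: Option 1=-5, Option 2=-20, Option 3=-20, Option 4=-19, Option 5=-19, Option 6=-13, Option 7=-16
Best worst-case = -5 → Option 1.

Option 1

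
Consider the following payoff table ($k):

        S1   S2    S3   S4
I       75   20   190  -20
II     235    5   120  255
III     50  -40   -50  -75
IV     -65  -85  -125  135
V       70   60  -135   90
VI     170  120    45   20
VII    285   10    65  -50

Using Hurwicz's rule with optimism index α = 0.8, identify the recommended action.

VII

I: 0.8·190 + 0.2·(-20) = 148
II: 0.8·255 + 0.2·5 = 205
III: 0.8·50 + 0.2·(-75) = 25
IV: 0.8·135 + 0.2·(-125) = 83
V: 0.8·90 + 0.2·(-135) = 45
VI: 0.8·170 + 0.2·20 = 140
VII: 0.8·285 + 0.2·(-50) = 218
Highest Hurwicz score = 218 → VII.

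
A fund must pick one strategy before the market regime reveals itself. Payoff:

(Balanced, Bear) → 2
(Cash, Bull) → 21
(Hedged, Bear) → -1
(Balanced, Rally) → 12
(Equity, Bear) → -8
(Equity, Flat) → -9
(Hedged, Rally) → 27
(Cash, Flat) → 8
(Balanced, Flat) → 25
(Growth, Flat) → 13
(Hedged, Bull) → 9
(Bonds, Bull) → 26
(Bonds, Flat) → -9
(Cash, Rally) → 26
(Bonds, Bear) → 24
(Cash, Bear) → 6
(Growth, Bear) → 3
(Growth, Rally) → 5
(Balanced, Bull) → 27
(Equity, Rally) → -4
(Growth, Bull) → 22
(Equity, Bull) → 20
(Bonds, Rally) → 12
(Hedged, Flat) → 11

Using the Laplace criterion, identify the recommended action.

Balanced

Row averages: Balanced=16.5, Growth=10.75, Bonds=13.25, Cash=15.25, Equity=-0.25, Hedged=11.5
Highest average = 16.5 → Balanced.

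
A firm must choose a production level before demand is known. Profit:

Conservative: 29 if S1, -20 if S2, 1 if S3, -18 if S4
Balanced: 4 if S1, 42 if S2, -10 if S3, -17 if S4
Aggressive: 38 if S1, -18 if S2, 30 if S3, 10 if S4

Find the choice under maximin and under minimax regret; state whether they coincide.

maximin → Balanced; minimax regret → Balanced (agree)

Row minima: Conservative=-20, Balanced=-17, Aggressive=-18
Best worst-case = -17 → Balanced.
Column bests: S1=38, S2=42, S3=30, S4=10.
Conservative regrets: 9, 62, 29, 28 → max 62
Balanced regrets: 34, 0, 40, 27 → max 40
Aggressive regrets: 0, 60, 0, 0 → max 60
Smallest max regret = 40 → Balanced.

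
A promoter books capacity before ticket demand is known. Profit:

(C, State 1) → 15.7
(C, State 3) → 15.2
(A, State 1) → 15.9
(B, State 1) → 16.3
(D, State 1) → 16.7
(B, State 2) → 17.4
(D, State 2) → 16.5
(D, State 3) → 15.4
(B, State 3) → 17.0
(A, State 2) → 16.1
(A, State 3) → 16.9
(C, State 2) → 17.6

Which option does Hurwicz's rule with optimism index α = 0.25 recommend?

A: 0.25·16.9 + 0.75·15.9 = 16.15
B: 0.25·17.4 + 0.75·16.3 = 16.575
C: 0.25·17.6 + 0.75·15.2 = 15.8
D: 0.25·16.7 + 0.75·15.4 = 15.725
Highest Hurwicz score = 16.575 → B.

B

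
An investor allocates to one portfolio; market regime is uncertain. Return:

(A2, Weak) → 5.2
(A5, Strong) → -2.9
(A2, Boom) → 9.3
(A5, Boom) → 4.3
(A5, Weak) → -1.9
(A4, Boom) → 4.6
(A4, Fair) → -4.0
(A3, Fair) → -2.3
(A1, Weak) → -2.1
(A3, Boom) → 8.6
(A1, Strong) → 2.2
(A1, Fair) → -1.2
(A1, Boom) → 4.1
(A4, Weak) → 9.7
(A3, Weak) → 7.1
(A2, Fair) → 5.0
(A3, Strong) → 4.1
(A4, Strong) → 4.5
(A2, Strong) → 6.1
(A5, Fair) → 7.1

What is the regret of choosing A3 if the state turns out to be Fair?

Best payoff under Fair is 7.1.
Regret = 7.1 − (-2.3) = 9.4.

9.4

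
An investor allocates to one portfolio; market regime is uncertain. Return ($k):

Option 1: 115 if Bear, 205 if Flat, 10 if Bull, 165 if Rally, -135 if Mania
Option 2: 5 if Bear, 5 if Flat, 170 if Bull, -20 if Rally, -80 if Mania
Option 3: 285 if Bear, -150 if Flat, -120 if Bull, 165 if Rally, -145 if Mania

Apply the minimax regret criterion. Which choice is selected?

Column bests: Bear=285, Flat=205, Bull=170, Rally=165, Mania=-80.
Option 1 regrets: 170, 0, 160, 0, 55 → max 170
Option 2 regrets: 280, 200, 0, 185, 0 → max 280
Option 3 regrets: 0, 355, 290, 0, 65 → max 355
Smallest max regret = 170 → Option 1.

Option 1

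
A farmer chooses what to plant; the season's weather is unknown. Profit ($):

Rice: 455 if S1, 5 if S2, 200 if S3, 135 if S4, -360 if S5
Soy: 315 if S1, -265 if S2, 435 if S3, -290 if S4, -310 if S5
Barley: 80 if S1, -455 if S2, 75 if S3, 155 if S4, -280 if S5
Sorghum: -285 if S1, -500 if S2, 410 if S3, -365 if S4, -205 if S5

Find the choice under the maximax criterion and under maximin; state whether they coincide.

Row maxima: Rice=455, Soy=435, Barley=155, Sorghum=410
Best best-case = 455 → Rice.
Row minima: Rice=-360, Soy=-310, Barley=-455, Sorghum=-500
Best worst-case = -310 → Soy.

maximax → Rice; maximin → Soy (disagree)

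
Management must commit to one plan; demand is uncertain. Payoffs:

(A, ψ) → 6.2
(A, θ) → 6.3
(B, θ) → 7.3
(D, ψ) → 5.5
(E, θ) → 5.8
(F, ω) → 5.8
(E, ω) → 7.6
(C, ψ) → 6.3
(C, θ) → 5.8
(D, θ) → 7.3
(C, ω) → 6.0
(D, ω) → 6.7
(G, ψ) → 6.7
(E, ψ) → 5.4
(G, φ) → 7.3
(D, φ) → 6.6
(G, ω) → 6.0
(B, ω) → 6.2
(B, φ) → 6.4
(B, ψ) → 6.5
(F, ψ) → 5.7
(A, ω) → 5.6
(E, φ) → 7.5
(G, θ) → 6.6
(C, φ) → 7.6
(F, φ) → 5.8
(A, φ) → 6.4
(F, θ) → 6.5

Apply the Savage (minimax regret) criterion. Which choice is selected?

D

Column bests: θ=7.3, φ=7.6, ψ=6.7, ω=7.6.
A regrets: 1.0, 1.2, 0.5, 2.0 → max 2.0
B regrets: 0.0, 1.2, 0.2, 1.4 → max 1.4
C regrets: 1.5, 0.0, 0.4, 1.6 → max 1.6
D regrets: 0.0, 1.0, 1.2, 0.9 → max 1.2
E regrets: 1.5, 0.1, 1.3, 0.0 → max 1.5
F regrets: 0.8, 1.8, 1.0, 1.8 → max 1.8
G regrets: 0.7, 0.3, 0.0, 1.6 → max 1.6
Smallest max regret = 1.2 → D.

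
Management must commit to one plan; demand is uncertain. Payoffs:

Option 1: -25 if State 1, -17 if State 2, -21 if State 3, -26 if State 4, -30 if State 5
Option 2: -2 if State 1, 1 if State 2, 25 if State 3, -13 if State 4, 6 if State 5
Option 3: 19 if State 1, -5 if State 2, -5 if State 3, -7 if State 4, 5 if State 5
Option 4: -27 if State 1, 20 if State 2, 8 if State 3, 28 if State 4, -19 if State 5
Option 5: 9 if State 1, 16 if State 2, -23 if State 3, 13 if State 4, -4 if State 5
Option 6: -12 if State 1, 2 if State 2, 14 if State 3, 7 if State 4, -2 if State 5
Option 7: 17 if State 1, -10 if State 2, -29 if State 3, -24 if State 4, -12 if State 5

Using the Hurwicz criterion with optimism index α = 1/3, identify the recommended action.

Option 3

Option 1: 1/3·(-17) + 2/3·(-30) = -77/3
Option 2: 1/3·25 + 2/3·(-13) = -1/3
Option 3: 1/3·19 + 2/3·(-7) = 5/3
Option 4: 1/3·28 + 2/3·(-27) = -26/3
Option 5: 1/3·16 + 2/3·(-23) = -10
Option 6: 1/3·14 + 2/3·(-12) = -10/3
Option 7: 1/3·17 + 2/3·(-29) = -41/3
Highest Hurwicz score = 5/3 → Option 3.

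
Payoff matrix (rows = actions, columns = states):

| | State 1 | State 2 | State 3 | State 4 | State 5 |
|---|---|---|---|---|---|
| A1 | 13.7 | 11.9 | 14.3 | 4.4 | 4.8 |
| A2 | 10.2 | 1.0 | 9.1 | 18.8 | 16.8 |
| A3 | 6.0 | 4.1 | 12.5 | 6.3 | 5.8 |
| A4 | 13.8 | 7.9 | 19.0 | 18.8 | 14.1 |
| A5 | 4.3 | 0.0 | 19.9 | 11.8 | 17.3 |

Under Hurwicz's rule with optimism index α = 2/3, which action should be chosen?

A1: 2/3·14.3 + 1/3·4.4 = 11
A2: 2/3·18.8 + 1/3·1.0 = 193/15
A3: 2/3·12.5 + 1/3·4.1 = 9.7
A4: 2/3·19.0 + 1/3·7.9 = 15.3
A5: 2/3·19.9 + 1/3·0.0 = 199/15
Highest Hurwicz score = 15.3 → A4.

A4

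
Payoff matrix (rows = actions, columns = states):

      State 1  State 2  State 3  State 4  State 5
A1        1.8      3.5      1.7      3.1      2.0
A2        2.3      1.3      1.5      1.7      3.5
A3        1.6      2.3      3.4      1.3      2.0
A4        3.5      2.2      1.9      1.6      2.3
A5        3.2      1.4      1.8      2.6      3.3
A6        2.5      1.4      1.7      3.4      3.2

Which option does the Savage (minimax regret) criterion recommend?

Column bests: State 1=3.5, State 2=3.5, State 3=3.4, State 4=3.4, State 5=3.5.
A1 regrets: 1.7, 0.0, 1.7, 0.3, 1.5 → max 1.7
A2 regrets: 1.2, 2.2, 1.9, 1.7, 0.0 → max 2.2
A3 regrets: 1.9, 1.2, 0.0, 2.1, 1.5 → max 2.1
A4 regrets: 0.0, 1.3, 1.5, 1.8, 1.2 → max 1.8
A5 regrets: 0.3, 2.1, 1.6, 0.8, 0.2 → max 2.1
A6 regrets: 1.0, 2.1, 1.7, 0.0, 0.3 → max 2.1
Smallest max regret = 1.7 → A1.

A1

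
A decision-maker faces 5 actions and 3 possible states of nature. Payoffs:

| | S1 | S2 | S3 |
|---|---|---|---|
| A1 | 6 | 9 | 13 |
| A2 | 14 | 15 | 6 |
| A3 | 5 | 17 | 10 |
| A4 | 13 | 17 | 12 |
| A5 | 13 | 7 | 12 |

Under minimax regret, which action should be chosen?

Column bests: S1=14, S2=17, S3=13.
A1 regrets: 8, 8, 0 → max 8
A2 regrets: 0, 2, 7 → max 7
A3 regrets: 9, 0, 3 → max 9
A4 regrets: 1, 0, 1 → max 1
A5 regrets: 1, 10, 1 → max 10
Smallest max regret = 1 → A4.

A4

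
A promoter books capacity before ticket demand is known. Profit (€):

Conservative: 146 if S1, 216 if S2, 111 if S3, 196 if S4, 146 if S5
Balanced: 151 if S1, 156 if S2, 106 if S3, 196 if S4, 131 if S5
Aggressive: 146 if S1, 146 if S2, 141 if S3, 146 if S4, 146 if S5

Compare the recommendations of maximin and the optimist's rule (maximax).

maximin → Aggressive; maximax → Conservative (disagree)

Row minima: Conservative=111, Balanced=106, Aggressive=141
Best worst-case = 141 → Aggressive.
Row maxima: Conservative=216, Balanced=196, Aggressive=146
Best best-case = 216 → Conservative.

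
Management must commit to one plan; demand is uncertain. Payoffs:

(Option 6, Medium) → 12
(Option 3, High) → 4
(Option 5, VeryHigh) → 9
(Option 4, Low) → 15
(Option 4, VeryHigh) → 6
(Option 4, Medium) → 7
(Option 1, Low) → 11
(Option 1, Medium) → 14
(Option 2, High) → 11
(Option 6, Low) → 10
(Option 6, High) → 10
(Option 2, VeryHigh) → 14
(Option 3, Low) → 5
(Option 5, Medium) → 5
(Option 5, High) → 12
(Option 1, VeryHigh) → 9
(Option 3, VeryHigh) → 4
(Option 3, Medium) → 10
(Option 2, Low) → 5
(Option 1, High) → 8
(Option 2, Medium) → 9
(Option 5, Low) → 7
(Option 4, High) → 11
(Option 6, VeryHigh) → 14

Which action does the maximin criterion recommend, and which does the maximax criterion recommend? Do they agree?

maximin → Option 6; maximax → Option 4 (disagree)

Row minima: Option 1=8, Option 2=5, Option 3=4, Option 4=6, Option 5=5, Option 6=10
Best worst-case = 10 → Option 6.
Row maxima: Option 1=14, Option 2=14, Option 3=10, Option 4=15, Option 5=12, Option 6=14
Best best-case = 15 → Option 4.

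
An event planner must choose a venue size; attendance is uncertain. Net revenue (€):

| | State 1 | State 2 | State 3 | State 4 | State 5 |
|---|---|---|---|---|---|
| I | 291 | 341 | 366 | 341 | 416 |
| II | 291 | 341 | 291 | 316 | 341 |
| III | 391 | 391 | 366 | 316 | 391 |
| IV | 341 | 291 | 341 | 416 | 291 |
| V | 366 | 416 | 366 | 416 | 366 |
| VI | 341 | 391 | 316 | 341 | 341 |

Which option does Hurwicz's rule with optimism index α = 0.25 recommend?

I: 0.25·416 + 0.75·291 = 322.25
II: 0.25·341 + 0.75·291 = 303.5
III: 0.25·391 + 0.75·316 = 334.75
IV: 0.25·416 + 0.75·291 = 322.25
V: 0.25·416 + 0.75·366 = 378.5
VI: 0.25·391 + 0.75·316 = 334.75
Highest Hurwicz score = 378.5 → V.

V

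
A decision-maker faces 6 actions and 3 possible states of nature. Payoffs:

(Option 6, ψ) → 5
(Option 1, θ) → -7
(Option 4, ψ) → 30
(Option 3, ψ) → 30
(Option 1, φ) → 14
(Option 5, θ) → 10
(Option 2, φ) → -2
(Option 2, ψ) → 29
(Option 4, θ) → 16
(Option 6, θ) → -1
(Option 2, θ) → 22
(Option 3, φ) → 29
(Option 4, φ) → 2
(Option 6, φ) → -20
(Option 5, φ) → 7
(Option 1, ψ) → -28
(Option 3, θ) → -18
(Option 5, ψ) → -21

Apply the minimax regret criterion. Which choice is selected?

Option 4

Column bests: θ=22, φ=29, ψ=30.
Option 1 regrets: 29, 15, 58 → max 58
Option 2 regrets: 0, 31, 1 → max 31
Option 3 regrets: 40, 0, 0 → max 40
Option 4 regrets: 6, 27, 0 → max 27
Option 5 regrets: 12, 22, 51 → max 51
Option 6 regrets: 23, 49, 25 → max 49
Smallest max regret = 27 → Option 4.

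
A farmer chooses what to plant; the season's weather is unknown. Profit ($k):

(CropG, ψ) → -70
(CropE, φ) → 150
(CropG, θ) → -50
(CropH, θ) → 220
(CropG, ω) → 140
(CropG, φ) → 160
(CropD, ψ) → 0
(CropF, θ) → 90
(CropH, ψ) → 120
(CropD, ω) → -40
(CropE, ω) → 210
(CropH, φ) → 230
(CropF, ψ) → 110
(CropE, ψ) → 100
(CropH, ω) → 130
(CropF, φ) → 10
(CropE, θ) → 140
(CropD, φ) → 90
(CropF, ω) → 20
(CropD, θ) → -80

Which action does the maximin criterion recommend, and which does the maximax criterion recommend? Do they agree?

Row minima: CropF=10, CropG=-70, CropH=120, CropE=100, CropD=-80
Best worst-case = 120 → CropH.
Row maxima: CropF=110, CropG=160, CropH=230, CropE=210, CropD=90
Best best-case = 230 → CropH.

maximin → CropH; maximax → CropH (agree)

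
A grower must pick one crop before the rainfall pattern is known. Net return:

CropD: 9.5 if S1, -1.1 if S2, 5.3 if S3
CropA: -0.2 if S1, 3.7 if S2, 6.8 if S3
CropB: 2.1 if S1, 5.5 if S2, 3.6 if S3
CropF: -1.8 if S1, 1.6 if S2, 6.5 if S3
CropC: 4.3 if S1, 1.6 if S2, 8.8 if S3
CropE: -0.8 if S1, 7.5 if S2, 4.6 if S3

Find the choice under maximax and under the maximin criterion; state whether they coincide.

maximax → CropD; maximin → CropB (disagree)

Row maxima: CropD=9.5, CropA=6.8, CropB=5.5, CropF=6.5, CropC=8.8, CropE=7.5
Best best-case = 9.5 → CropD.
Row minima: CropD=-1.1, CropA=-0.2, CropB=2.1, CropF=-1.8, CropC=1.6, CropE=-0.8
Best worst-case = 2.1 → CropB.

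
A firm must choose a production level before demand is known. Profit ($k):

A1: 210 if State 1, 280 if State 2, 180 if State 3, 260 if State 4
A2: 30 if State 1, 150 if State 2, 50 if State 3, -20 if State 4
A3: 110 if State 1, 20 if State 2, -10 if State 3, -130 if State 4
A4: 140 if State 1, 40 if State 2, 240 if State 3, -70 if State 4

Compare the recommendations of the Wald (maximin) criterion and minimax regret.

maximin → A1; minimax regret → A1 (agree)

Row minima: A1=180, A2=-20, A3=-130, A4=-70
Best worst-case = 180 → A1.
Column bests: State 1=210, State 2=280, State 3=240, State 4=260.
A1 regrets: 0, 0, 60, 0 → max 60
A2 regrets: 180, 130, 190, 280 → max 280
A3 regrets: 100, 260, 250, 390 → max 390
A4 regrets: 70, 240, 0, 330 → max 330
Smallest max regret = 60 → A1.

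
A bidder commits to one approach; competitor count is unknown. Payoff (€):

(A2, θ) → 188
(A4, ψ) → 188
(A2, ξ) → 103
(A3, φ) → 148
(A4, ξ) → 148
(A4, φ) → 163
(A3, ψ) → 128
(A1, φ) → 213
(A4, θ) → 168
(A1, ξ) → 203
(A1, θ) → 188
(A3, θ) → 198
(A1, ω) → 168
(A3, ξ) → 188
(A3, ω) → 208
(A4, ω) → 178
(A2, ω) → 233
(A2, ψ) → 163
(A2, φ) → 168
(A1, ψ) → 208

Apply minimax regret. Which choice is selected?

A4

Column bests: θ=198, φ=213, ψ=208, ω=233, ξ=203.
A1 regrets: 10, 0, 0, 65, 0 → max 65
A2 regrets: 10, 45, 45, 0, 100 → max 100
A3 regrets: 0, 65, 80, 25, 15 → max 80
A4 regrets: 30, 50, 20, 55, 55 → max 55
Smallest max regret = 55 → A4.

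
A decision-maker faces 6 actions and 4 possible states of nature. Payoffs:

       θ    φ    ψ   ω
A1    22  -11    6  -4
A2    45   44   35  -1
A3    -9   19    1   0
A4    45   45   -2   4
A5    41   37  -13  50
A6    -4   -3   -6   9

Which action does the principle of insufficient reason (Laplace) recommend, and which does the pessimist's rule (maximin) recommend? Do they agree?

Row averages: A1=3.25, A2=30.75, A3=2.75, A4=23, A5=28.75, A6=-1
Highest average = 30.75 → A2.
Row minima: A1=-11, A2=-1, A3=-9, A4=-2, A5=-13, A6=-6
Best worst-case = -1 → A2.

laplace → A2; maximin → A2 (agree)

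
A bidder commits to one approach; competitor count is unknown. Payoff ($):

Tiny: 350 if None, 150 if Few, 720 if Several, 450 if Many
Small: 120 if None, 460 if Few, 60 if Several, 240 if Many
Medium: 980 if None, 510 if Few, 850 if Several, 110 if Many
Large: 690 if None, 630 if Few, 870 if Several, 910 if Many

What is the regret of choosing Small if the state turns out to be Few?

Best payoff under Few is 630.
Regret = 630 − 460 = 170.

170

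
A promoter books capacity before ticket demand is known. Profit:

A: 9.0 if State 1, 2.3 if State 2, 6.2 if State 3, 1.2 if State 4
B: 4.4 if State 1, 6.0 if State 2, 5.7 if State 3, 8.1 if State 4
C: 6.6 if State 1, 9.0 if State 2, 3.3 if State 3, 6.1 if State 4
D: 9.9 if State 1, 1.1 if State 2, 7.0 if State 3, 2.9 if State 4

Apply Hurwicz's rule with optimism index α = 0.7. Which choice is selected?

C

A: 0.7·9.0 + 0.3·1.2 = 6.66
B: 0.7·8.1 + 0.3·4.4 = 6.99
C: 0.7·9.0 + 0.3·3.3 = 7.29
D: 0.7·9.9 + 0.3·1.1 = 7.26
Highest Hurwicz score = 7.29 → C.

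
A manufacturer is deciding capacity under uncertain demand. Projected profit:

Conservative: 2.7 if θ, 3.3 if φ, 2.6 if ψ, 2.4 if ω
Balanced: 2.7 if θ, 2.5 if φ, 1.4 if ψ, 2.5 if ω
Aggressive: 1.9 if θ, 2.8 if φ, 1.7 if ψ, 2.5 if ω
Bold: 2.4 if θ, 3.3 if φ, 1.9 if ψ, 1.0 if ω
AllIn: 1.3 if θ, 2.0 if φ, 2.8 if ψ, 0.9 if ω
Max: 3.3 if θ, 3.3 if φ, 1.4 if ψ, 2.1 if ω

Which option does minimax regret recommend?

Conservative

Column bests: θ=3.3, φ=3.3, ψ=2.8, ω=2.5.
Conservative regrets: 0.6, 0.0, 0.2, 0.1 → max 0.6
Balanced regrets: 0.6, 0.8, 1.4, 0.0 → max 1.4
Aggressive regrets: 1.4, 0.5, 1.1, 0.0 → max 1.4
Bold regrets: 0.9, 0.0, 0.9, 1.5 → max 1.5
AllIn regrets: 2.0, 1.3, 0.0, 1.6 → max 2.0
Max regrets: 0.0, 0.0, 1.4, 0.4 → max 1.4
Smallest max regret = 0.6 → Conservative.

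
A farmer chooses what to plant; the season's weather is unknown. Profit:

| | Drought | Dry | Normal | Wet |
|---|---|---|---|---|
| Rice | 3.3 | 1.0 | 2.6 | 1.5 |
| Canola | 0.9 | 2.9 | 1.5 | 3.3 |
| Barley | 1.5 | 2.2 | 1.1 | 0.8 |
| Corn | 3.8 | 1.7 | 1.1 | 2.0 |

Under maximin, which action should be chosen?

Corn

Row minima: Rice=1.0, Canola=0.9, Barley=0.8, Corn=1.1
Best worst-case = 1.1 → Corn.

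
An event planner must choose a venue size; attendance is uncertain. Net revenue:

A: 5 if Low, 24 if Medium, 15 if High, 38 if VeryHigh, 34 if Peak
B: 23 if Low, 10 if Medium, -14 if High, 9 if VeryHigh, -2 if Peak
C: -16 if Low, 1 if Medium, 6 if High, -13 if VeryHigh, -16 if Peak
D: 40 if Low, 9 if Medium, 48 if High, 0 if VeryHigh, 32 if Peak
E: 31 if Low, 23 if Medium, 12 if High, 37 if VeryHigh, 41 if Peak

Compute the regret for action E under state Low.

9

Best payoff under Low is 40.
Regret = 40 − 31 = 9.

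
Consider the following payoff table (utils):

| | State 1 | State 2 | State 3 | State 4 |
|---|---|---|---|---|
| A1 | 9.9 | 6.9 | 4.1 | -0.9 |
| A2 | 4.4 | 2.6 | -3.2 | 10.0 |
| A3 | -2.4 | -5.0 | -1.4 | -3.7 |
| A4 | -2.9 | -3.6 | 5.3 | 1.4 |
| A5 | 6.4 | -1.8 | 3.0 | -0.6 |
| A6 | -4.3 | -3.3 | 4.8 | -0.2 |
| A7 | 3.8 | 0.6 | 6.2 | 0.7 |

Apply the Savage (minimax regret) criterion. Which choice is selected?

Column bests: State 1=9.9, State 2=6.9, State 3=6.2, State 4=10.0.
A1 regrets: 0.0, 0.0, 2.1, 10.9 → max 10.9
A2 regrets: 5.5, 4.3, 9.4, 0.0 → max 9.4
A3 regrets: 12.3, 11.9, 7.6, 13.7 → max 13.7
A4 regrets: 12.8, 10.5, 0.9, 8.6 → max 12.8
A5 regrets: 3.5, 8.7, 3.2, 10.6 → max 10.6
A6 regrets: 14.2, 10.2, 1.4, 10.2 → max 14.2
A7 regrets: 6.1, 6.3, 0.0, 9.3 → max 9.3
Smallest max regret = 9.3 → A7.

A7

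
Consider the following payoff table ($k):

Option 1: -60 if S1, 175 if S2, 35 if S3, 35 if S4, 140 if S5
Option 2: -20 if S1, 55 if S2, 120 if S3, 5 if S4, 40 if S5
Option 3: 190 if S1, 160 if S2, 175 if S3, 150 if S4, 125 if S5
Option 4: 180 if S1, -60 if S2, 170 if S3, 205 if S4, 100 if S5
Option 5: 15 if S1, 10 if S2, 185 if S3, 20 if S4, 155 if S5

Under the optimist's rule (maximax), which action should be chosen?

Row maxima: Option 1=175, Option 2=120, Option 3=190, Option 4=205, Option 5=185
Best best-case = 205 → Option 4.

Option 4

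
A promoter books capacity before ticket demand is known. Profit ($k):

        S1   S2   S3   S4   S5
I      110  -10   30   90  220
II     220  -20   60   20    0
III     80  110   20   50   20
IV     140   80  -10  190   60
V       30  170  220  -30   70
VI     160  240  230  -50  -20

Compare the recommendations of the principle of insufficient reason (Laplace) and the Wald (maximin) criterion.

Row averages: I=88, II=56, III=56, IV=92, V=92, VI=112
Highest average = 112 → VI.
Row minima: I=-10, II=-20, III=20, IV=-10, V=-30, VI=-50
Best worst-case = 20 → III.

laplace → VI; maximin → III (disagree)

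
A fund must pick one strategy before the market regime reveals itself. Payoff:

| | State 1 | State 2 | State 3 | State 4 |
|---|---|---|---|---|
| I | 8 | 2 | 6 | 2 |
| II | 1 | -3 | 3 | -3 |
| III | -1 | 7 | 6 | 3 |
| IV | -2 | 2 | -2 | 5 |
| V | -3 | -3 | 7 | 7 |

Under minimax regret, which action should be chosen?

Column bests: State 1=8, State 2=7, State 3=7, State 4=7.
I regrets: 0, 5, 1, 5 → max 5
II regrets: 7, 10, 4, 10 → max 10
III regrets: 9, 0, 1, 4 → max 9
IV regrets: 10, 5, 9, 2 → max 10
V regrets: 11, 10, 0, 0 → max 11
Smallest max regret = 5 → I.

I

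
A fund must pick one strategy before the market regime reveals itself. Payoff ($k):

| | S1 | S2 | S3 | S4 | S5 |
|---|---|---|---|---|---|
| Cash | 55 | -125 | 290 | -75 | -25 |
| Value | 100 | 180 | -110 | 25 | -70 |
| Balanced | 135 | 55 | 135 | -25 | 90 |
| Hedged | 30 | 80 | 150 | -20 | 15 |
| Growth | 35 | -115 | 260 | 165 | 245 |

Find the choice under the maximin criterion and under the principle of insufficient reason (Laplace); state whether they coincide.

Row minima: Cash=-125, Value=-110, Balanced=-25, Hedged=-20, Growth=-115
Best worst-case = -20 → Hedged.
Row averages: Cash=24, Value=25, Balanced=78, Hedged=51, Growth=118
Highest average = 118 → Growth.

maximin → Hedged; laplace → Growth (disagree)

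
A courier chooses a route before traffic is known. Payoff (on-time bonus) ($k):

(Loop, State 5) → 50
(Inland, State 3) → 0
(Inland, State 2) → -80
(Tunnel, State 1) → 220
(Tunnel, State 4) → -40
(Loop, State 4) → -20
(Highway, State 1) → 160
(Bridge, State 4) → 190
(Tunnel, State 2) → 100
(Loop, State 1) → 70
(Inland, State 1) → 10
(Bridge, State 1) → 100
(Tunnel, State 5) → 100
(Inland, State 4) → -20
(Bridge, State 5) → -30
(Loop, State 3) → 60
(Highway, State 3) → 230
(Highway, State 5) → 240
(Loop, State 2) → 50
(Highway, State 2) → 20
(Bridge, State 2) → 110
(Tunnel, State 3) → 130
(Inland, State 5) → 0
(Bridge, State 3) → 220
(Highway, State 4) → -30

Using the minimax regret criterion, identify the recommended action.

Loop

Column bests: State 1=220, State 2=110, State 3=230, State 4=190, State 5=240.
Loop regrets: 150, 60, 170, 210, 190 → max 210
Tunnel regrets: 0, 10, 100, 230, 140 → max 230
Highway regrets: 60, 90, 0, 220, 0 → max 220
Inland regrets: 210, 190, 230, 210, 240 → max 240
Bridge regrets: 120, 0, 10, 0, 270 → max 270
Smallest max regret = 210 → Loop.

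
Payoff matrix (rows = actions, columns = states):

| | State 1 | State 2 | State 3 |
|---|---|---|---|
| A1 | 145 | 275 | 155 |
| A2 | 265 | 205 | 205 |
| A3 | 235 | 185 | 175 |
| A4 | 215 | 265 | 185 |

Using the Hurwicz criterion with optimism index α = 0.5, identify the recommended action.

A2

A1: 0.5·275 + 0.5·145 = 210
A2: 0.5·265 + 0.5·205 = 235
A3: 0.5·235 + 0.5·175 = 205
A4: 0.5·265 + 0.5·185 = 225
Highest Hurwicz score = 235 → A2.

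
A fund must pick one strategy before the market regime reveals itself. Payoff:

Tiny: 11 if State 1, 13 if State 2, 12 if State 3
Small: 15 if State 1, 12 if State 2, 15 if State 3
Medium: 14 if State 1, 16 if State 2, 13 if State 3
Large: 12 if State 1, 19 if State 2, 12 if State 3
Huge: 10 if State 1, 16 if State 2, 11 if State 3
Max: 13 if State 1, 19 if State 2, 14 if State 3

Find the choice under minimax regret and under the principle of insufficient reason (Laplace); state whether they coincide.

Column bests: State 1=15, State 2=19, State 3=15.
Tiny regrets: 4, 6, 3 → max 6
Small regrets: 0, 7, 0 → max 7
Medium regrets: 1, 3, 2 → max 3
Large regrets: 3, 0, 3 → max 3
Huge regrets: 5, 3, 4 → max 5
Max regrets: 2, 0, 1 → max 2
Smallest max regret = 2 → Max.
Row averages: Tiny=12, Small=14, Medium=43/3, Large=43/3, Huge=37/3, Max=46/3
Highest average = 46/3 → Max.

minimax regret → Max; laplace → Max (agree)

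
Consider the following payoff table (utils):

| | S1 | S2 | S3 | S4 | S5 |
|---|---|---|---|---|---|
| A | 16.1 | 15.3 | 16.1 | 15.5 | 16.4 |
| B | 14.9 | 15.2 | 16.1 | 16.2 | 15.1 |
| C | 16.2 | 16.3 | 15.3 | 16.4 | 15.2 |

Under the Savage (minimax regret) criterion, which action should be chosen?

A

Column bests: S1=16.2, S2=16.3, S3=16.1, S4=16.4, S5=16.4.
A regrets: 0.1, 1.0, 0.0, 0.9, 0.0 → max 1.0
B regrets: 1.3, 1.1, 0.0, 0.2, 1.3 → max 1.3
C regrets: 0.0, 0.0, 0.8, 0.0, 1.2 → max 1.2
Smallest max regret = 1.0 → A.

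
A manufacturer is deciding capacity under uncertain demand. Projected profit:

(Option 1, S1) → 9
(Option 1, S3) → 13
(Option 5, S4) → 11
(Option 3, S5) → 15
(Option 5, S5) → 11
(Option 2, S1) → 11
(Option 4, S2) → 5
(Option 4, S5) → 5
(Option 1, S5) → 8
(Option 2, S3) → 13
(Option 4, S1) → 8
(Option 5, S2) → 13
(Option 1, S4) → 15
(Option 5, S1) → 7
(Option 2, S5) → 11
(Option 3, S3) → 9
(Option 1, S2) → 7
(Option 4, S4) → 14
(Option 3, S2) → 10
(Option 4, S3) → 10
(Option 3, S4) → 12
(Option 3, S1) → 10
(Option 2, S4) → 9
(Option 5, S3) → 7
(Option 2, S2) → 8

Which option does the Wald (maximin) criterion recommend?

Option 3

Row minima: Option 1=7, Option 2=8, Option 3=9, Option 4=5, Option 5=7
Best worst-case = 9 → Option 3.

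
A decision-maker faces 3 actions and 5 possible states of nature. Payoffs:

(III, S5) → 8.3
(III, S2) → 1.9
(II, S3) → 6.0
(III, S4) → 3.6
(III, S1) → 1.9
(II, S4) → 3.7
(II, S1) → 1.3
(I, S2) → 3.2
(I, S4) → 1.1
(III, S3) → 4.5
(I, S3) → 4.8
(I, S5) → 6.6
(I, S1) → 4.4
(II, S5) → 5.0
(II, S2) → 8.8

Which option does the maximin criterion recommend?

III

Row minima: I=1.1, II=1.3, III=1.9
Best worst-case = 1.9 → III.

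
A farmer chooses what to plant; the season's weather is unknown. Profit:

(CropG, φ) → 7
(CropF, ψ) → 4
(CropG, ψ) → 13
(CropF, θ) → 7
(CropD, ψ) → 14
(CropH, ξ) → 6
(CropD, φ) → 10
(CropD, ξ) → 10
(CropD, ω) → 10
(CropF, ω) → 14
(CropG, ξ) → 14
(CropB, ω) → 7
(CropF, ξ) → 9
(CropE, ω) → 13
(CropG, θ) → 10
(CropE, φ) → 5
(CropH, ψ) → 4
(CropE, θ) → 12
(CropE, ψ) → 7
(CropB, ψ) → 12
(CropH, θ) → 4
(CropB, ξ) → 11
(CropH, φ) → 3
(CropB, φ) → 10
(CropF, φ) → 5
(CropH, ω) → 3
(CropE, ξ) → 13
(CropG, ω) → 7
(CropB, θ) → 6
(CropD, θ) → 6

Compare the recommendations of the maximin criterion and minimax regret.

maximin → CropG; minimax regret → CropD (disagree)

Row minima: CropD=6, CropE=5, CropH=3, CropG=7, CropB=6, CropF=4
Best worst-case = 7 → CropG.
Column bests: θ=12, φ=10, ψ=14, ω=14, ξ=14.
CropD regrets: 6, 0, 0, 4, 4 → max 6
CropE regrets: 0, 5, 7, 1, 1 → max 7
CropH regrets: 8, 7, 10, 11, 8 → max 11
CropG regrets: 2, 3, 1, 7, 0 → max 7
CropB regrets: 6, 0, 2, 7, 3 → max 7
CropF regrets: 5, 5, 10, 0, 5 → max 10
Smallest max regret = 6 → CropD.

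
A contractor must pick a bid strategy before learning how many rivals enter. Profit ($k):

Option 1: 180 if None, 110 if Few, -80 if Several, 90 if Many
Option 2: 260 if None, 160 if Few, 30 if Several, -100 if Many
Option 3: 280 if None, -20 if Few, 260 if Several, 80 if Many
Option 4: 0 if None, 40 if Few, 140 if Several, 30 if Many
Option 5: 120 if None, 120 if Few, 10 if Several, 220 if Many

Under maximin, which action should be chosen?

Row minima: Option 1=-80, Option 2=-100, Option 3=-20, Option 4=0, Option 5=10
Best worst-case = 10 → Option 5.

Option 5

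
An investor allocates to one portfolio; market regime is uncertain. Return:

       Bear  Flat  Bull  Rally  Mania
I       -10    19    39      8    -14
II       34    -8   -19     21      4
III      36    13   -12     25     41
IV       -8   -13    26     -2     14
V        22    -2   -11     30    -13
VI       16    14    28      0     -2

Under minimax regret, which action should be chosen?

VI

Column bests: Bear=36, Flat=19, Bull=39, Rally=30, Mania=41.
I regrets: 46, 0, 0, 22, 55 → max 55
II regrets: 2, 27, 58, 9, 37 → max 58
III regrets: 0, 6, 51, 5, 0 → max 51
IV regrets: 44, 32, 13, 32, 27 → max 44
V regrets: 14, 21, 50, 0, 54 → max 54
VI regrets: 20, 5, 11, 30, 43 → max 43
Smallest max regret = 43 → VI.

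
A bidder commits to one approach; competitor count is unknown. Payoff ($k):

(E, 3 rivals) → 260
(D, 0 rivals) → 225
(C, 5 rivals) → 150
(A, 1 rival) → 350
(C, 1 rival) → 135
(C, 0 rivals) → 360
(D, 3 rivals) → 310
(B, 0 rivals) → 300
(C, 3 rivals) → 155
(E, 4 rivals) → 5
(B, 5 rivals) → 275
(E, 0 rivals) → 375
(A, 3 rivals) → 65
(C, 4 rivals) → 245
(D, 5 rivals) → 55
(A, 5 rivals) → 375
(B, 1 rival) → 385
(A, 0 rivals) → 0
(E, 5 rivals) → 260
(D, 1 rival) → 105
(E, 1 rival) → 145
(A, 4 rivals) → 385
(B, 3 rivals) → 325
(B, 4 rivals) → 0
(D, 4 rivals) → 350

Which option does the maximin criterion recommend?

Row minima: A=0, B=0, C=135, D=55, E=5
Best worst-case = 135 → C.

C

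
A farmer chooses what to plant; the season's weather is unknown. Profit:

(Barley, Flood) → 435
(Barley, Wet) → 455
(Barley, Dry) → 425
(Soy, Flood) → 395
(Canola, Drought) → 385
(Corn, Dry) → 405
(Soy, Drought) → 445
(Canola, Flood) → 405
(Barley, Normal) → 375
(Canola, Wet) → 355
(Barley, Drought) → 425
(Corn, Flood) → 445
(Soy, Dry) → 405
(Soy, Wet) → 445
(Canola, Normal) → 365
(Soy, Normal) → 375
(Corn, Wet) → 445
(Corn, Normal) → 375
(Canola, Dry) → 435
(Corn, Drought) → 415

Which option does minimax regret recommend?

Column bests: Drought=445, Dry=435, Normal=375, Wet=455, Flood=445.
Barley regrets: 20, 10, 0, 0, 10 → max 20
Canola regrets: 60, 0, 10, 100, 40 → max 100
Corn regrets: 30, 30, 0, 10, 0 → max 30
Soy regrets: 0, 30, 0, 10, 50 → max 50
Smallest max regret = 20 → Barley.

Barley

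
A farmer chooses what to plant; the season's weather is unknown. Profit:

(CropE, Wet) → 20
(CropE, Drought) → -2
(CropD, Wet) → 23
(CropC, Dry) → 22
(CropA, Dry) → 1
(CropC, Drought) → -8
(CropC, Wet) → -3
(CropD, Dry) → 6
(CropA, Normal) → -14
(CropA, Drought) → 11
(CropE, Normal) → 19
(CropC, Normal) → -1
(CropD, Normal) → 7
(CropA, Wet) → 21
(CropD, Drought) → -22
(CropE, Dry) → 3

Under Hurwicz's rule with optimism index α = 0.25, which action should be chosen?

CropE

CropD: 0.25·23 + 0.75·(-22) = -10.75
CropE: 0.25·20 + 0.75·(-2) = 3.5
CropC: 0.25·22 + 0.75·(-8) = -0.5
CropA: 0.25·21 + 0.75·(-14) = -5.25
Highest Hurwicz score = 3.5 → CropE.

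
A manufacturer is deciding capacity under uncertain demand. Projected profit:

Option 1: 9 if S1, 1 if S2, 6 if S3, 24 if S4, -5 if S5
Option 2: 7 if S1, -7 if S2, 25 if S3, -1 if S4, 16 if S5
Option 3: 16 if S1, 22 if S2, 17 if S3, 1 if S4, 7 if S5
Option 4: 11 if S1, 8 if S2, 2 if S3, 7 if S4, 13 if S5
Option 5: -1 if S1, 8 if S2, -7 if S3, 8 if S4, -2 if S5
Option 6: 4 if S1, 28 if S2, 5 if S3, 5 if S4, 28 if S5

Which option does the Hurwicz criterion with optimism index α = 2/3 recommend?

Option 1: 2/3·24 + 1/3·(-5) = 43/3
Option 2: 2/3·25 + 1/3·(-7) = 43/3
Option 3: 2/3·22 + 1/3·1 = 15
Option 4: 2/3·13 + 1/3·2 = 28/3
Option 5: 2/3·8 + 1/3·(-7) = 3
Option 6: 2/3·28 + 1/3·4 = 20
Highest Hurwicz score = 20 → Option 6.

Option 6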